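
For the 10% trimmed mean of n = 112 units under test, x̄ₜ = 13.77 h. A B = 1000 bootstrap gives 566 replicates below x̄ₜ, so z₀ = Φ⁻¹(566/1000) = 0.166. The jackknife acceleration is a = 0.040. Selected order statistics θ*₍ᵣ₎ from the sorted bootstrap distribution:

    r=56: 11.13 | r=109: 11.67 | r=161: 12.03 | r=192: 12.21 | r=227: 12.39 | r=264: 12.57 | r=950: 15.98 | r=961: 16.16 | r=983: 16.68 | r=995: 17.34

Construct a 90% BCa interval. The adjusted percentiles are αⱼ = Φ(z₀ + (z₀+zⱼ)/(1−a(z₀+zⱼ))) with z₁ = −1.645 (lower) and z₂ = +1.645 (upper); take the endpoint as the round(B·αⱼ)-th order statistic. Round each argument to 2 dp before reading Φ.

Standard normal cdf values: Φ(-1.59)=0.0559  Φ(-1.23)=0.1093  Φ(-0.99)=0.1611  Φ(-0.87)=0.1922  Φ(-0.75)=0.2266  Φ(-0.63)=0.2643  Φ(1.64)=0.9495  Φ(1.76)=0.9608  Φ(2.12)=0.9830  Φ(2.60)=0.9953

Lower: z₀ + z₁ = 0.166 + (-1.645) = -1.479; 1 − a(z₀+z₁) = 1 − (0.040)(-1.479) = 1.0592; argument = 0.166 + (-1.479)/1.0592 = -1.2304 → -1.23.
α₁ = Φ(-1.23) = 0.1093; rank = round(1000 × 0.1093) = 109; θ*₍109₎ = 11.67.
Upper: z₀ + z₂ = 1.811; 1 − a(z₀+z₂) = 0.9276; argument = 2.1184 → 2.12; α₂ = 0.9830; rank = 983; θ*₍983₎ = 16.68.

(11.67, 16.68)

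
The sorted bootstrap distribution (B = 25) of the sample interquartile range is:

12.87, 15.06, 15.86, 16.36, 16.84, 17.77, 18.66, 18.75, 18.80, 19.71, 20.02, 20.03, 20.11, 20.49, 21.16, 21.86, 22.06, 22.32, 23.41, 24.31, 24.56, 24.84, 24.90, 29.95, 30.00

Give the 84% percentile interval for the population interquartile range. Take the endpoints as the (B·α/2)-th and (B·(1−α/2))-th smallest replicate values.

α = 0.16; lower rank = 25 × 0.080 = 2; upper rank = 25 × 0.920 = 23.
The 2nd smallest replicate is 15.06; the 23rd is 24.90.

(15.06, 24.90)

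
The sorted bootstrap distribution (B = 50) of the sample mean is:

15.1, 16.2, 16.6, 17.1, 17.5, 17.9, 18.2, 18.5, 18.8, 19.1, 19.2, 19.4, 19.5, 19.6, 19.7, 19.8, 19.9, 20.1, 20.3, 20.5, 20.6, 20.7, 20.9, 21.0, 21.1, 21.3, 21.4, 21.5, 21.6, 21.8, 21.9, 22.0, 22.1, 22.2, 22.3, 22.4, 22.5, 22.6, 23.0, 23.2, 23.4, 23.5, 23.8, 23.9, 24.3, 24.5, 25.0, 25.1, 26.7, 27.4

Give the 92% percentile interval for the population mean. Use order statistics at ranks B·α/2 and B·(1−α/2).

(16.2, 25.1)

α = 0.08; lower rank = 50 × 0.040 = 2; upper rank = 50 × 0.960 = 48.
The 2nd smallest replicate is 16.2; the 48th is 25.1.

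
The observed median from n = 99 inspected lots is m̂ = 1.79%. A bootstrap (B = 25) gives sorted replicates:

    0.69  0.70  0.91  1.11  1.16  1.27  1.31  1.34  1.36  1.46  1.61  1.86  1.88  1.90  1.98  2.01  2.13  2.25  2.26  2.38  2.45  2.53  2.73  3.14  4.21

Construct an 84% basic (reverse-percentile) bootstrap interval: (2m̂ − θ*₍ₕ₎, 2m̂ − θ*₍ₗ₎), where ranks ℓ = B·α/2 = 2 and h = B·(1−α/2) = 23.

Percentile endpoints at ranks 2 and 23: θ*₍2₎ = 0.70, θ*₍23₎ = 2.73.
Basic interval reflects these around m̂:
  lower = 2 × 1.79 − 2.73 = 0.85
  upper = 2 × 1.79 − 0.70 = 2.88

(0.85, 2.88)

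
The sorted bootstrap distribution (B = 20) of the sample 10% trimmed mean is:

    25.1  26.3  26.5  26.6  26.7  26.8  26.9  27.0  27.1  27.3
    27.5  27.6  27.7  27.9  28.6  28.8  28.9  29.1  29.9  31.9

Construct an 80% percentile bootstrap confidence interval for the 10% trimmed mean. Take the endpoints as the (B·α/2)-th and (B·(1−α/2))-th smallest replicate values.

α = 0.20; lower rank = 20 × 0.100 = 2; upper rank = 20 × 0.900 = 18.
The 2nd smallest replicate is 26.3; the 18th is 29.1.

(26.3, 29.1)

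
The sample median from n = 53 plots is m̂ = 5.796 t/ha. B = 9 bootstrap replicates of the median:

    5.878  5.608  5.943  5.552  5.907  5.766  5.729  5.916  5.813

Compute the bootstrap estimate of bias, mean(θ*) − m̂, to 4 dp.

bias = −0.0058

mean(θ*) = (5.878 + 5.608 + 5.943 + 5.552 + 5.907 + 5.766 + 5.729 + 5.916 + 5.813) / 9 = 5.79022
bias = 5.79022 − 5.796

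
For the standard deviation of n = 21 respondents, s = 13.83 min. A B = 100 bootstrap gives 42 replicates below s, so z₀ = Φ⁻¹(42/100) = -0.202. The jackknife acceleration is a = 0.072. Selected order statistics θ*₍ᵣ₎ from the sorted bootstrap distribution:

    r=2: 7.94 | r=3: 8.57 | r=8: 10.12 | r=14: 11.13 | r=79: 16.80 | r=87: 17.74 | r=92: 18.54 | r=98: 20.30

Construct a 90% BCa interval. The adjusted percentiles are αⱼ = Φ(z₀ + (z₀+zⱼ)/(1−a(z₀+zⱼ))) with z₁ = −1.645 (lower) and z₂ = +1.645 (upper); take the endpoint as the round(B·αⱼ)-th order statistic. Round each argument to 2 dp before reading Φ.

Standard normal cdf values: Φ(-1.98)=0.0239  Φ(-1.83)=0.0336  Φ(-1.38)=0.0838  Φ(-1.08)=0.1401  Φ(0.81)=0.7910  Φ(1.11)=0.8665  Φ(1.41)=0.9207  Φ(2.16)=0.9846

Lower: z₀ + z₁ = -0.202 + (-1.645) = -1.847; 1 − a(z₀+z₁) = 1 − (0.072)(-1.847) = 1.1330; argument = -0.202 + (-1.847)/1.1330 = -1.8322 → -1.83.
α₁ = Φ(-1.83) = 0.0336; rank = round(100 × 0.0336) = 3; θ*₍3₎ = 8.57.
Upper: z₀ + z₂ = 1.443; 1 − a(z₀+z₂) = 0.8961; argument = 1.4083 → 1.41; α₂ = 0.9207; rank = 92; θ*₍92₎ = 18.54.

(8.57, 18.54)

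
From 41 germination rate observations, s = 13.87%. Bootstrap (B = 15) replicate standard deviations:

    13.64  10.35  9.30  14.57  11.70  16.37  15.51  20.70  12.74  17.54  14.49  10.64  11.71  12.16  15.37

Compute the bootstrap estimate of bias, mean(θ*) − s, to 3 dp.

mean(θ*) = (13.64 + 10.35 + 9.30 + 14.57 + 11.70 + 16.37 + 15.51 + 20.70 + 12.74 + 17.54 + 14.49 + 10.64 + 11.71 + 12.16 + 15.37) / 15 = 13.7860
bias = 13.7860 − 13.87

bias = −0.084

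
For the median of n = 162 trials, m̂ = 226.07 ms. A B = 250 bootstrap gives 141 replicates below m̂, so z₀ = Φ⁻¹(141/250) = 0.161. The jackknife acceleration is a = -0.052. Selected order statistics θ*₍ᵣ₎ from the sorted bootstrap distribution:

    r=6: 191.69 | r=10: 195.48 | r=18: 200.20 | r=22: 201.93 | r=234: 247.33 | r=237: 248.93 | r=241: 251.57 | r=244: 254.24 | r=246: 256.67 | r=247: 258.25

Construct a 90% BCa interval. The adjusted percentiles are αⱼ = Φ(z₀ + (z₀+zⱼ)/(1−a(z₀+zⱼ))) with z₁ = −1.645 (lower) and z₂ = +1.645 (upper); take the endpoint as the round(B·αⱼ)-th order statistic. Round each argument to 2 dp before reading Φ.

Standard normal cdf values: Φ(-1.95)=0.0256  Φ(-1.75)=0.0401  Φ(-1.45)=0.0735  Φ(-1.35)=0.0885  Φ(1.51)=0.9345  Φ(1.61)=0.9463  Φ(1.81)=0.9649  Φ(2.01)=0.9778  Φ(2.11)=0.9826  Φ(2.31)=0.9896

(200.20, 251.57)

Lower: z₀ + z₁ = 0.161 + (-1.645) = -1.484; 1 − a(z₀+z₁) = 1 − (-0.052)(-1.484) = 0.9228; argument = 0.161 + (-1.484)/0.9228 = -1.4471 → -1.45.
α₁ = Φ(-1.45) = 0.0735; rank = round(250 × 0.0735) = 18; θ*₍18₎ = 200.20.
Upper: z₀ + z₂ = 1.806; 1 − a(z₀+z₂) = 1.0939; argument = 1.8120 → 1.81; α₂ = 0.9649; rank = 241; θ*₍241₎ = 251.57.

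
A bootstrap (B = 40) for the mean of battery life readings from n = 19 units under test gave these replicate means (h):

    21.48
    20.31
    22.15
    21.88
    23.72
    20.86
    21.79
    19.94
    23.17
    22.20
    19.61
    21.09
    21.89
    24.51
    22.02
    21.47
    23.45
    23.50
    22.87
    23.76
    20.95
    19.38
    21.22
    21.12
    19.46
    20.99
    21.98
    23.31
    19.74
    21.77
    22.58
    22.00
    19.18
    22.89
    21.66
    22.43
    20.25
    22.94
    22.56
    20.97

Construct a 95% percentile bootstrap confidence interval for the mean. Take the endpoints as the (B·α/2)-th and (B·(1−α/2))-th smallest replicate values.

(19.18, 23.76)

Sorted replicates: 19.18, 19.38, 19.46, 19.61, 19.74, 19.94, 20.25, 20.31, 20.86, 20.95, 20.97, 20.99, 21.09, 21.12, 21.22, 21.47, 21.48, 21.66, 21.77, 21.79, 21.88, 21.89, 21.98, 22.00, 22.02, 22.15, 22.20, 22.43, 22.56, 22.58, 22.87, 22.89, 22.94, 23.17, 23.31, 23.45, 23.50, 23.72, 23.76, 24.51
α = 0.05; lower rank = 40 × 0.025 = 1; upper rank = 40 × 0.975 = 39.
The 1st smallest replicate is 19.18; the 39th is 23.76.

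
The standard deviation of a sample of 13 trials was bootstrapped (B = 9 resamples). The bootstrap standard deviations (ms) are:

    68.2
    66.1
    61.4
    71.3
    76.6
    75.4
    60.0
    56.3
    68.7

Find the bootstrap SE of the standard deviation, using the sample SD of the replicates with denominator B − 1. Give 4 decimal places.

Bootstrap SE is the standard deviation of the 9 replicate standard deviations.
Mean of replicates: (68.2 + 66.1 + 61.4 + 71.3 + 76.6 + 75.4 + 60.0 + 56.3 + 68.7) / 9 = 604.00000 / 9 = 67.11111
Sum of squared deviations: (+1.08889)² + (−1.01111)² + (−5.71111)² + (+4.18889)² + (+9.48889)² + (+8.28889)² + (−7.11111)² + (−10.81111)² + (+1.58889)² = 381.08889
Variance = 381.08889 / 8 = 47.63611
SE* = √47.63611

SE* = 6.9019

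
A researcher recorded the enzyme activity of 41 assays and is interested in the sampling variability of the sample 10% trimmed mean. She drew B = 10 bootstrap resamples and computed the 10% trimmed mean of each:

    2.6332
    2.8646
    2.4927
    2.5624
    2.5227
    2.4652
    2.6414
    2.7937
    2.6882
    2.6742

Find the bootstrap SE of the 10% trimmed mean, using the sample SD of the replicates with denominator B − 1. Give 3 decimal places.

Bootstrap SE is the standard deviation of the 10 replicate 10% trimmed means.
Mean of replicates: (2.6332 + 2.8646 + 2.4927 + 2.5624 + 2.5227 + 2.4652 + 2.6414 + 2.7937 + 2.6882 + 2.6742) / 10 = 26.33830 / 10 = 2.63383
Sum of squared deviations: (−0.00063)² + (+0.23077)² + (−0.14113)² + (−0.07143)² + (−0.11113)² + (−0.16863)² + (+0.00757)² + (+0.15987)² + (+0.05437)² + (+0.04037)² = 0.14926
Variance = 0.14926 / 9 = 0.01658
SE* = √0.01658

SE* = 0.129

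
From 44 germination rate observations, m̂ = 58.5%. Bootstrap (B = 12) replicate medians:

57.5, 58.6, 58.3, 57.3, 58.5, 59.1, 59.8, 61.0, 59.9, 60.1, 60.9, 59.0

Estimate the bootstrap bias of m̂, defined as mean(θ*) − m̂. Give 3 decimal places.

mean(θ*) = (57.5 + 58.6 + 58.3 + 57.3 + 58.5 + 59.1 + 59.8 + 61.0 + 59.9 + 60.1 + 60.9 + 59.0) / 12 = 59.1667
bias = 59.1667 − 58.5

bias = +0.667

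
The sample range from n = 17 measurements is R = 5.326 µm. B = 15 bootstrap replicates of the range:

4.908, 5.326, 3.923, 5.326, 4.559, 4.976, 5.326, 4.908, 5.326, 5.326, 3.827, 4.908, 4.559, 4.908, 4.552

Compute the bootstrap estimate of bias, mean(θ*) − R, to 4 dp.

bias = −0.4821

mean(θ*) = (4.908 + 5.326 + 3.923 + 5.326 + 4.559 + 4.976 + 5.326 + 4.908 + 5.326 + 5.326 + 3.827 + 4.908 + 4.559 + 4.908 + 4.552) / 15 = 4.84387
bias = 4.84387 − 5.326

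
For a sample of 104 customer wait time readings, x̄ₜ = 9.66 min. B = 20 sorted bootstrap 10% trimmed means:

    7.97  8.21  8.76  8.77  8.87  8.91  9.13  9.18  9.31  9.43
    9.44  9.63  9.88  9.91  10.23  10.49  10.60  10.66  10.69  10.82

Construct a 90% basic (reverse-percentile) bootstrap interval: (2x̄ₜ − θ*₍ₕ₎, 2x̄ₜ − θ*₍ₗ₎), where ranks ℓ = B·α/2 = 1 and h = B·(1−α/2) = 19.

Percentile endpoints at ranks 1 and 19: θ*₍1₎ = 7.97, θ*₍19₎ = 10.69.
Basic interval reflects these around x̄ₜ:
  lower = 2 × 9.66 − 10.69 = 8.63
  upper = 2 × 9.66 − 7.97 = 11.35

(8.63, 11.35)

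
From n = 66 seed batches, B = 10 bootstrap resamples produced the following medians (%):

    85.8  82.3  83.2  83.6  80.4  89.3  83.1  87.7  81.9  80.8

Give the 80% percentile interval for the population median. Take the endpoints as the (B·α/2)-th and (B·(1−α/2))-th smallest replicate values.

(80.4, 87.7)

Sorted replicates: 80.4, 80.8, 81.9, 82.3, 83.1, 83.2, 83.6, 85.8, 87.7, 89.3
α = 0.20; lower rank = 10 × 0.100 = 1; upper rank = 10 × 0.900 = 9.
The 1st smallest replicate is 80.4; the 9th is 87.7.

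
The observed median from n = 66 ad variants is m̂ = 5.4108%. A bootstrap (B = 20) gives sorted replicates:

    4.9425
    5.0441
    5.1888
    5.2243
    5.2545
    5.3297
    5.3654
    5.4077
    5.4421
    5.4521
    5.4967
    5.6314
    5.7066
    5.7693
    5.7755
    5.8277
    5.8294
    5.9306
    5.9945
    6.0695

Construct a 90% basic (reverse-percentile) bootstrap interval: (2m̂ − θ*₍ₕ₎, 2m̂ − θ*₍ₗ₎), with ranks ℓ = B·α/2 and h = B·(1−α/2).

(4.8271, 5.8791)

Percentile endpoints at ranks 1 and 19: θ*₍1₎ = 4.9425, θ*₍19₎ = 5.9945.
Basic interval reflects these around m̂:
  lower = 2 × 5.4108 − 5.9945 = 4.8271
  upper = 2 × 5.4108 − 4.9425 = 5.8791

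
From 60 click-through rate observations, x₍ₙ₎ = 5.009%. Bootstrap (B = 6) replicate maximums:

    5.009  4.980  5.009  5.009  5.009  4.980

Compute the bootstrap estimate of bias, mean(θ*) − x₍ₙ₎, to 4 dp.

mean(θ*) = (5.009 + 4.980 + 5.009 + 5.009 + 5.009 + 4.980) / 6 = 4.99933
bias = 4.99933 − 5.009

bias = −0.0097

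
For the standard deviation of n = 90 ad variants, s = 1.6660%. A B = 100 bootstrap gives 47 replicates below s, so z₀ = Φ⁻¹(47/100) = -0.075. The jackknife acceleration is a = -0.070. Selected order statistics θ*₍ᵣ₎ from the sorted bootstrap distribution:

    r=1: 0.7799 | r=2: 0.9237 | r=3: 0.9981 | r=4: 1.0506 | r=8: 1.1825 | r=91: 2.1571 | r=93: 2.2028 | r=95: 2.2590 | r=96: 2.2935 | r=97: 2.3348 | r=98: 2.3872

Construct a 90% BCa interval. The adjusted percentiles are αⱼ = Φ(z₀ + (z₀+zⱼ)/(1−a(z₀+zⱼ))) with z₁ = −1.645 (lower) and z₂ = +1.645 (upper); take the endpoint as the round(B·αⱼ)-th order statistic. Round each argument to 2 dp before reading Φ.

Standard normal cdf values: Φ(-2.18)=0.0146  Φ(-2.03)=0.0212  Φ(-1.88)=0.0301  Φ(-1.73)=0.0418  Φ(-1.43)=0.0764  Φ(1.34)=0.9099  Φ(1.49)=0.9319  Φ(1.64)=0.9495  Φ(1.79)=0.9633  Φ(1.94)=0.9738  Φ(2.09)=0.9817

Lower: z₀ + z₁ = -0.075 + (-1.645) = -1.720; 1 − a(z₀+z₁) = 1 − (-0.070)(-1.720) = 0.8796; argument = -0.075 + (-1.720)/0.8796 = -2.0304 → -2.03.
α₁ = Φ(-2.03) = 0.0212; rank = round(100 × 0.0212) = 2; θ*₍2₎ = 0.9237.
Upper: z₀ + z₂ = 1.570; 1 − a(z₀+z₂) = 1.1099; argument = 1.3395 → 1.34; α₂ = 0.9099; rank = 91; θ*₍91₎ = 2.1571.

(0.9237, 2.1571)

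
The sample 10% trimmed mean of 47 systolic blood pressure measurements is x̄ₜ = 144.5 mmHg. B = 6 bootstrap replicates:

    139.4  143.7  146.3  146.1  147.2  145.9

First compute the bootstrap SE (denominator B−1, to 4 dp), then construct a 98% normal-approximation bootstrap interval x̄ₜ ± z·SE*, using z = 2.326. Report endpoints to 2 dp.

(137.82, 151.18)

Mean of replicates = 144.7667; sum of squared deviations = 41.2733; SE* = √(41.2733/5) = 2.8731
Margin = 2.326 × 2.8731 = 6.683
Interval: 144.5 ± 6.683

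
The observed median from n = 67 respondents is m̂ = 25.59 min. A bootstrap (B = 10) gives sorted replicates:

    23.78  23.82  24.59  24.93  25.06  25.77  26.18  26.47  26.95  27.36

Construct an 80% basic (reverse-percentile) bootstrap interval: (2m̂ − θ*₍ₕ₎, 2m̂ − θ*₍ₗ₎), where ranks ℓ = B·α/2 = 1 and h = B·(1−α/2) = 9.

Percentile endpoints at ranks 1 and 9: θ*₍1₎ = 23.78, θ*₍9₎ = 26.95.
Basic interval reflects these around m̂:
  lower = 2 × 25.59 − 26.95 = 24.23
  upper = 2 × 25.59 − 23.78 = 27.40

(24.23, 27.40)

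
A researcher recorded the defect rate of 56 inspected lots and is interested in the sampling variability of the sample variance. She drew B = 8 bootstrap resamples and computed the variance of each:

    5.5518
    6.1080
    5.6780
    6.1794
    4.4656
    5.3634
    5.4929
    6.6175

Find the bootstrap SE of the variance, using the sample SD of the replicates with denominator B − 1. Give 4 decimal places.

Bootstrap SE is the standard deviation of the 8 replicate variances.
Mean of replicates: (5.5518 + 6.1080 + 5.6780 + 6.1794 + 4.4656 + 5.3634 + 5.4929 + 6.6175) / 8 = 45.45660 / 8 = 5.68208
Sum of squared deviations: (−0.13028)² + (+0.42592)² + (−0.00408)² + (+0.49733)² + (−1.21647)² + (−0.31867)² + (−0.18918)² + (+0.93542)² = 2.93790
Variance = 2.93790 / 7 = 0.41970
SE* = √0.41970

SE* = 0.6478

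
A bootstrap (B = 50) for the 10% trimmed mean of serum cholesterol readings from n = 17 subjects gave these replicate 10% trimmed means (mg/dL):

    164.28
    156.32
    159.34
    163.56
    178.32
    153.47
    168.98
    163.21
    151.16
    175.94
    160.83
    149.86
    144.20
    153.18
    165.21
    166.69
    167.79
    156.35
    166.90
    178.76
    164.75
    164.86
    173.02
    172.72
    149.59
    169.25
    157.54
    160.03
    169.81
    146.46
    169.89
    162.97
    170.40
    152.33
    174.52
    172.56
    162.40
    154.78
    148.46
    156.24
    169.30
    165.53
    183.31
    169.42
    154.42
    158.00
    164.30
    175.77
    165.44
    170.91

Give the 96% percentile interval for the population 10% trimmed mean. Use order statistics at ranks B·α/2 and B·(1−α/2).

(144.20, 178.76)

Sorted replicates: 144.20, 146.46, 148.46, 149.59, 149.86, 151.16, 152.33, 153.18, 153.47, 154.42, 154.78, 156.24, 156.32, 156.35, 157.54, 158.00, 159.34, 160.03, 160.83, 162.40, 162.97, 163.21, 163.56, 164.28, 164.30, 164.75, 164.86, 165.21, 165.44, 165.53, 166.69, 166.90, 167.79, 168.98, 169.25, 169.30, 169.42, 169.81, 169.89, 170.40, 170.91, 172.56, 172.72, 173.02, 174.52, 175.77, 175.94, 178.32, 178.76, 183.31
α = 0.04; lower rank = 50 × 0.020 = 1; upper rank = 50 × 0.980 = 49.
The 1st smallest replicate is 144.20; the 49th is 178.76.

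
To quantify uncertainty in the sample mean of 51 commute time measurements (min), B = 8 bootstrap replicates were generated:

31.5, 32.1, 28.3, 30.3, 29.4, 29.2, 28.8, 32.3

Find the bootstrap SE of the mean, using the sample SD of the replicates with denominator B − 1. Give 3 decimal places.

Bootstrap SE is the standard deviation of the 8 replicate means.
Mean of replicates: (31.5 + 32.1 + 28.3 + 30.3 + 29.4 + 29.2 + 28.8 + 32.3) / 8 = 241.9000 / 8 = 30.2375
Sum of squared deviations: (+1.2625)² + (+1.8625)² + (−1.9375)² + (+0.0625)² + (−0.8375)² + (−1.0375)² + (−1.4375)² + (+2.0625)² = 16.9187
Variance = 16.9187 / 7 = 2.4170
SE* = √2.4170

SE* = 1.555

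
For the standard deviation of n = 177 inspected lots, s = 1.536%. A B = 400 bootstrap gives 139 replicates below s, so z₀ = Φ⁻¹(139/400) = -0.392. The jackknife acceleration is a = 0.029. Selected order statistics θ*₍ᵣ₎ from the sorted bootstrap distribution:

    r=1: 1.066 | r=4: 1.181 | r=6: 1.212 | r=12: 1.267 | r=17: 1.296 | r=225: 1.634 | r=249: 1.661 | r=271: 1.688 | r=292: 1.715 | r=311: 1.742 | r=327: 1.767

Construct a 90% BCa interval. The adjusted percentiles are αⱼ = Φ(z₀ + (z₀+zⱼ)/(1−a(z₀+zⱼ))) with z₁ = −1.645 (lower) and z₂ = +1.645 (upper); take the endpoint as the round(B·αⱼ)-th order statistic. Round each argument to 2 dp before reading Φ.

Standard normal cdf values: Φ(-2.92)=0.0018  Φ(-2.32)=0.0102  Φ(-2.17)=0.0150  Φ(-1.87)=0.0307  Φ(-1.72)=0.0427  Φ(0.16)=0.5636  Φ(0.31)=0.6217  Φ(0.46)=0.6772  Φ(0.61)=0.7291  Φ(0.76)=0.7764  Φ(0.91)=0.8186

Lower: z₀ + z₁ = -0.392 + (-1.645) = -2.037; 1 − a(z₀+z₁) = 1 − (0.029)(-2.037) = 1.0591; argument = -0.392 + (-2.037)/1.0591 = -2.3154 → -2.32.
α₁ = Φ(-2.32) = 0.0102; rank = round(400 × 0.0102) = 4; θ*₍4₎ = 1.181.
Upper: z₀ + z₂ = 1.253; 1 − a(z₀+z₂) = 0.9637; argument = 0.9082 → 0.91; α₂ = 0.8186; rank = 327; θ*₍327₎ = 1.767.

(1.181, 1.767)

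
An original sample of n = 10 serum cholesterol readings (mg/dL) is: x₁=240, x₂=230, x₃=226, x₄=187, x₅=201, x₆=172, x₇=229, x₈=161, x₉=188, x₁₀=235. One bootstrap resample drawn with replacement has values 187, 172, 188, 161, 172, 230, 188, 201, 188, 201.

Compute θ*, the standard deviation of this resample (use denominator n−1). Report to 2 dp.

Mean = 188.8000; sum of squared deviations = 3337.6000
s² = 3337.6000 / 9 = 370.8444
s = √370.8444 = 19.26

θ* = 19.26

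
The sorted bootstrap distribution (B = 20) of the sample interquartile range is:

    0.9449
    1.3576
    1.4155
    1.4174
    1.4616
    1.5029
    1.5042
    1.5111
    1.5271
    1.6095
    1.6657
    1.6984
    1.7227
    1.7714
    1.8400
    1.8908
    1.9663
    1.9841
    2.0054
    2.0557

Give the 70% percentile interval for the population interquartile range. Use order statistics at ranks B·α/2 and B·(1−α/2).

α = 0.30; lower rank = 20 × 0.150 = 3; upper rank = 20 × 0.850 = 17.
The 3rd smallest replicate is 1.4155; the 17th is 1.9663.

(1.4155, 1.9663)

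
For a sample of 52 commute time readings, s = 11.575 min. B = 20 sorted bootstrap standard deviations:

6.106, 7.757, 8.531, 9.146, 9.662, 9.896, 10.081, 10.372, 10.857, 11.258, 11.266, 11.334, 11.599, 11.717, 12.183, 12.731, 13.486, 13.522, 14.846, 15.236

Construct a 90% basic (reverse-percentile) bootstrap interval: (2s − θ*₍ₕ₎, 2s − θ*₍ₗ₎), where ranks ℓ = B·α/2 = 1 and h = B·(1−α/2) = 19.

Percentile endpoints at ranks 1 and 19: θ*₍1₎ = 6.106, θ*₍19₎ = 14.846.
Basic interval reflects these around s:
  lower = 2 × 11.575 − 14.846 = 8.304
  upper = 2 × 11.575 − 6.106 = 17.044

(8.304, 17.044)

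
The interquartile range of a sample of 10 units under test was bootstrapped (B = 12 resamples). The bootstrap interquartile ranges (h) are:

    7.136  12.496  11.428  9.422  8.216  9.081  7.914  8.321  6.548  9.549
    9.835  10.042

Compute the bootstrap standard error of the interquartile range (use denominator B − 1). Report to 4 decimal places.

SE* = 1.7002

Bootstrap SE is the standard deviation of the 12 replicate interquartile ranges.
Mean of replicates: (7.136 + 12.496 + 11.428 + 9.422 + 8.216 + 9.081 + 7.914 + 8.321 + 6.548 + 9.549 + 9.835 + 10.042) / 12 = 109.98800 / 12 = 9.16567
Sum of squared deviations: (−2.02967)² + (+3.33033)² + (+2.26233)² + (+0.25633)² + (−0.94967)² + (−0.08467)² + (−1.25167)² + (−0.84467)² + (−2.61767)² + (+0.38333)² + (+0.66933)² + (+0.87633)² = 31.79878
Variance = 31.79878 / 11 = 2.89080
SE* = √2.89080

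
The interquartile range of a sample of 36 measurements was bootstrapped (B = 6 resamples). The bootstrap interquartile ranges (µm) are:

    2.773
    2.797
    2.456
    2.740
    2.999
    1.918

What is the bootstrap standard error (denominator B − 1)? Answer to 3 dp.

Bootstrap SE is the standard deviation of the 6 replicate interquartile ranges.
Mean of replicates: (2.773 + 2.797 + 2.456 + 2.740 + 2.999 + 1.918) / 6 = 15.6830 / 6 = 2.6138
Sum of squared deviations: (+0.1592)² + (+0.1832)² + (−0.1578)² + (+0.1262)² + (+0.3852)² + (−0.6958)² = 0.7323
Variance = 0.7323 / 5 = 0.1465
SE* = √0.1465

SE* = 0.383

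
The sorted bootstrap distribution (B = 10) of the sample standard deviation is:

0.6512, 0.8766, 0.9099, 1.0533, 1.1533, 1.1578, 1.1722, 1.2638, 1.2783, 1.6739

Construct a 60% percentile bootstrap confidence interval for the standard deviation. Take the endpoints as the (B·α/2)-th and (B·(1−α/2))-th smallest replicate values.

α = 0.40; lower rank = 10 × 0.200 = 2; upper rank = 10 × 0.800 = 8.
The 2nd smallest replicate is 0.8766; the 8th is 1.2638.

(0.8766, 1.2638)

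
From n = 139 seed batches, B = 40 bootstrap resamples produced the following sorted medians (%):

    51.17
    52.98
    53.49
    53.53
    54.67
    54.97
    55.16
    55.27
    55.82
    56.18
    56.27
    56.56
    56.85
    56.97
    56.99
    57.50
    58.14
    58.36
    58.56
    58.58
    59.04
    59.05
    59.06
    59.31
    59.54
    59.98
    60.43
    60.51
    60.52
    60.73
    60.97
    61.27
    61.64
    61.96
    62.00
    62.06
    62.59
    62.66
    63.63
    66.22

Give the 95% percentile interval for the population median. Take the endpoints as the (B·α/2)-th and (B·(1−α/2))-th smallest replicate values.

(51.17, 63.63)

α = 0.05; lower rank = 40 × 0.025 = 1; upper rank = 40 × 0.975 = 39.
The 1st smallest replicate is 51.17; the 39th is 63.63.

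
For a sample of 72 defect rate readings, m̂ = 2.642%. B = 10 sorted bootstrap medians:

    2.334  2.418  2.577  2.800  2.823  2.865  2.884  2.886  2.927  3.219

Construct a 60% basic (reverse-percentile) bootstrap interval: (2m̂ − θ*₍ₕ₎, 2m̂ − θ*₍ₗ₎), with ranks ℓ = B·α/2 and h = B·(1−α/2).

(2.398, 2.866)

Percentile endpoints at ranks 2 and 8: θ*₍2₎ = 2.418, θ*₍8₎ = 2.886.
Basic interval reflects these around m̂:
  lower = 2 × 2.642 − 2.886 = 2.398
  upper = 2 × 2.642 − 2.418 = 2.866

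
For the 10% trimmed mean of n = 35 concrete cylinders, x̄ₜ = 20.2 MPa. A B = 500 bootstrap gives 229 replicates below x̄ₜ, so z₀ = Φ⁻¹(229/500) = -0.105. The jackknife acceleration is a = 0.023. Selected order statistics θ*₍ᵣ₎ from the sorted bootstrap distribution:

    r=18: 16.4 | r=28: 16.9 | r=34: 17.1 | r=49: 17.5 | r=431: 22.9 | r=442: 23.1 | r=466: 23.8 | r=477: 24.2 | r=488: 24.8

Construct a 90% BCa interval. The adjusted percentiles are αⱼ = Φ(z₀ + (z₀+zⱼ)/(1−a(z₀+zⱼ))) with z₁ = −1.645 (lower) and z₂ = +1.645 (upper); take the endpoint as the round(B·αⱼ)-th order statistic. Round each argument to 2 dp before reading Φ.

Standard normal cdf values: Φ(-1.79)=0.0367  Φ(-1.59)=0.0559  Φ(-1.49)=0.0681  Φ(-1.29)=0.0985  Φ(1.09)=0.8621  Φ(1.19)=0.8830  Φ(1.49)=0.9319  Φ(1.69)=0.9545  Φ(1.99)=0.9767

Lower: z₀ + z₁ = -0.105 + (-1.645) = -1.750; 1 − a(z₀+z₁) = 1 − (0.023)(-1.750) = 1.0402; argument = -0.105 + (-1.750)/1.0402 = -1.7873 → -1.79.
α₁ = Φ(-1.79) = 0.0367; rank = round(500 × 0.0367) = 18; θ*₍18₎ = 16.4.
Upper: z₀ + z₂ = 1.540; 1 − a(z₀+z₂) = 0.9646; argument = 1.4915 → 1.49; α₂ = 0.9319; rank = 466; θ*₍466₎ = 23.8.

(16.4, 23.8)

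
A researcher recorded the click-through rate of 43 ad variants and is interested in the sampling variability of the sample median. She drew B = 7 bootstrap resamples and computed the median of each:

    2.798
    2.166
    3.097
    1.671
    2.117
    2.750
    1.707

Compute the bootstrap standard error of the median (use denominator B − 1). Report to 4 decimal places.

SE* = 0.5595

Bootstrap SE is the standard deviation of the 7 replicate medians.
Mean of replicates: (2.798 + 2.166 + 3.097 + 1.671 + 2.117 + 2.750 + 1.707) / 7 = 16.30600 / 7 = 2.32943
Sum of squared deviations: (+0.46857)² + (−0.16343)² + (+0.76757)² + (−0.65843)² + (−0.21243)² + (+0.42057)² + (−0.62243)² = 1.87839
Variance = 1.87839 / 6 = 0.31306
SE* = √0.31306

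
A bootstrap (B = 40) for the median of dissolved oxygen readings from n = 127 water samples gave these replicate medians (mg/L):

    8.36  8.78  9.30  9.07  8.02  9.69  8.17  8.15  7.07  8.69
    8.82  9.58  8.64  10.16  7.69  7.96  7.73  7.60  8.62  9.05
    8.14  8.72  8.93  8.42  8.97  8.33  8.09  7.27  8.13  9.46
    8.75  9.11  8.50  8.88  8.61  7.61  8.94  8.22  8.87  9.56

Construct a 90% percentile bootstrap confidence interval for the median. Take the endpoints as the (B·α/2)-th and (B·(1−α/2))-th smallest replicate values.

(7.27, 9.58)

Sorted replicates: 7.07, 7.27, 7.60, 7.61, 7.69, 7.73, 7.96, 8.02, 8.09, 8.13, 8.14, 8.15, 8.17, 8.22, 8.33, 8.36, 8.42, 8.50, 8.61, 8.62, 8.64, 8.69, 8.72, 8.75, 8.78, 8.82, 8.87, 8.88, 8.93, 8.94, 8.97, 9.05, 9.07, 9.11, 9.30, 9.46, 9.56, 9.58, 9.69, 10.16
α = 0.10; lower rank = 40 × 0.050 = 2; upper rank = 40 × 0.950 = 38.
The 2nd smallest replicate is 7.27; the 38th is 9.58.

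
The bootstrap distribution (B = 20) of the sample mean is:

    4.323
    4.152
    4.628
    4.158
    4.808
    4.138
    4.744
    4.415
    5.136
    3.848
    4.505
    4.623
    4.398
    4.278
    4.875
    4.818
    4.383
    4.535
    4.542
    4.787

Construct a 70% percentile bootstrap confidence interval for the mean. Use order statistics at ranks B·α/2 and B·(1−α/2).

(4.152, 4.808)

Sorted replicates: 3.848, 4.138, 4.152, 4.158, 4.278, 4.323, 4.383, 4.398, 4.415, 4.505, 4.535, 4.542, 4.623, 4.628, 4.744, 4.787, 4.808, 4.818, 4.875, 5.136
α = 0.30; lower rank = 20 × 0.150 = 3; upper rank = 20 × 0.850 = 17.
The 3rd smallest replicate is 4.152; the 17th is 4.808.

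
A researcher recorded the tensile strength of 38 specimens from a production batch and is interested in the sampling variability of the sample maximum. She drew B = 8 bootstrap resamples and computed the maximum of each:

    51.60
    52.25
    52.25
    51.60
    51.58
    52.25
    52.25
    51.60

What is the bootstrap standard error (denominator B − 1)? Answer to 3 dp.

SE* = 0.350

Bootstrap SE is the standard deviation of the 8 replicate maximums.
Mean of replicates: (51.60 + 52.25 + 52.25 + 51.60 + 51.58 + 52.25 + 52.25 + 51.60) / 8 = 415.3800 / 8 = 51.9225
Sum of squared deviations: (−0.3225)² + (+0.3275)² + (+0.3275)² + (−0.3225)² + (−0.3425)² + (+0.3275)² + (+0.3275)² + (−0.3225)² = 0.8583
Variance = 0.8583 / 7 = 0.1226
SE* = √0.1226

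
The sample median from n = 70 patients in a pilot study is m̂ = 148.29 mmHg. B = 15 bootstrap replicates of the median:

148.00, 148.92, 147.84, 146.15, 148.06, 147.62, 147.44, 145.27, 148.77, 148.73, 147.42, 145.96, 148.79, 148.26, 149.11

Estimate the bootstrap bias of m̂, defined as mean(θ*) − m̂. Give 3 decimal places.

bias = −0.534

mean(θ*) = (148.00 + 148.92 + 147.84 + 146.15 + 148.06 + 147.62 + 147.44 + 145.27 + 148.77 + 148.73 + 147.42 + 145.96 + 148.79 + 148.26 + 149.11) / 15 = 147.7560
bias = 147.7560 − 148.29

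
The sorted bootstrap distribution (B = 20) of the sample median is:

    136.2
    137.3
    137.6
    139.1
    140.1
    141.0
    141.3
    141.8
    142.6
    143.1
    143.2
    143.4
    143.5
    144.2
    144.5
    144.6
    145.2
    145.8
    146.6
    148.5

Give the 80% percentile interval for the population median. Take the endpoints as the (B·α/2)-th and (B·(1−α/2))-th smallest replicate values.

(137.3, 145.8)

α = 0.20; lower rank = 20 × 0.100 = 2; upper rank = 20 × 0.900 = 18.
The 2nd smallest replicate is 137.3; the 18th is 145.8.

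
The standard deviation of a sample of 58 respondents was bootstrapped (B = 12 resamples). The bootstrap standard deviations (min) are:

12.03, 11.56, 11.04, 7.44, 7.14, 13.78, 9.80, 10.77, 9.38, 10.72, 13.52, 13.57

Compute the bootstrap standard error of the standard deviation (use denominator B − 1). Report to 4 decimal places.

Bootstrap SE is the standard deviation of the 12 replicate standard deviations.
Mean of replicates: (12.03 + 11.56 + 11.04 + 7.44 + 7.14 + 13.78 + 9.80 + 10.77 + 9.38 + 10.72 + 13.52 + 13.57) / 12 = 130.75000 / 12 = 10.89583
Sum of squared deviations: (+1.13417)² + (+0.66417)² + (+0.14417)² + (−3.45583)² + (−3.75583)² + (+2.88417)² + (−1.09583)² + (−0.12583)² + (−1.51583)² + (−0.17583)² + (+2.62417)² + (+2.67417)² = 53.69849
Variance = 53.69849 / 11 = 4.88168
SE* = √4.88168

SE* = 2.2095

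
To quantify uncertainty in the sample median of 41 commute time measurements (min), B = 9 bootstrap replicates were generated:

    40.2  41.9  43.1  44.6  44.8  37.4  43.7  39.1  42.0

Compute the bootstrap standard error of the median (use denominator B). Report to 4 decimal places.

Bootstrap SE is the standard deviation of the 9 replicate medians.
Mean of replicates: (40.2 + 41.9 + 43.1 + 44.6 + 44.8 + 37.4 + 43.7 + 39.1 + 42.0) / 9 = 376.80000 / 9 = 41.86667
Sum of squared deviations: (−1.66667)² + (+0.03333)² + (+1.23333)² + (+2.73333)² + (+2.93333)² + (−4.46667)² + (+1.83333)² + (−2.76667)² + (+0.13333)² = 51.36000
Variance = 51.36000 / 9 = 5.70667
SE* = √5.70667

SE* = 2.3889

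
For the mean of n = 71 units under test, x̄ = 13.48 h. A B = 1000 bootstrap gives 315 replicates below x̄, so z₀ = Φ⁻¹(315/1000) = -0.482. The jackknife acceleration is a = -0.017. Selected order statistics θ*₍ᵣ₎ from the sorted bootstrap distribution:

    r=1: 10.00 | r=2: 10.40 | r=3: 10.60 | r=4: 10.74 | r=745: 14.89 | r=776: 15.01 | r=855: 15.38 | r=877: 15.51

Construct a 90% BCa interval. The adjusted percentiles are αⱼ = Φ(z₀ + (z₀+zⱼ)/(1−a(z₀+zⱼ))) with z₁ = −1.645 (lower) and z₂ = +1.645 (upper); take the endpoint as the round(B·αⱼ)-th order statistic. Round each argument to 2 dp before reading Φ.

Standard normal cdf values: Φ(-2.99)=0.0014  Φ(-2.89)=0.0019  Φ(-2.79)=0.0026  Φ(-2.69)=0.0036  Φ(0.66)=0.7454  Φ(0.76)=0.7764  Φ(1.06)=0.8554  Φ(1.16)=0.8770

(10.74, 14.89)

Lower: z₀ + z₁ = -0.482 + (-1.645) = -2.127; 1 − a(z₀+z₁) = 1 − (-0.017)(-2.127) = 0.9638; argument = -0.482 + (-2.127)/0.9638 = -2.6888 → -2.69.
α₁ = Φ(-2.69) = 0.0036; rank = round(1000 × 0.0036) = 4; θ*₍4₎ = 10.74.
Upper: z₀ + z₂ = 1.163; 1 − a(z₀+z₂) = 1.0198; argument = 0.6585 → 0.66; α₂ = 0.7454; rank = 745; θ*₍745₎ = 14.89.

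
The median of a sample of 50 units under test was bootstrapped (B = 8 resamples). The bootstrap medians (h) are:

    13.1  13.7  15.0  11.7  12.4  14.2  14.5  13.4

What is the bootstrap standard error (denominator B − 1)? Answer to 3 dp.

SE* = 1.095

Bootstrap SE is the standard deviation of the 8 replicate medians.
Mean of replicates: (13.1 + 13.7 + 15.0 + 11.7 + 12.4 + 14.2 + 14.5 + 13.4) / 8 = 108.0000 / 8 = 13.5000
Sum of squared deviations: (−0.4000)² + (+0.2000)² + (+1.5000)² + (−1.8000)² + (−1.1000)² + (+0.7000)² + (+1.0000)² + (−0.1000)² = 8.4000
Variance = 8.4000 / 7 = 1.2000
SE* = √1.2000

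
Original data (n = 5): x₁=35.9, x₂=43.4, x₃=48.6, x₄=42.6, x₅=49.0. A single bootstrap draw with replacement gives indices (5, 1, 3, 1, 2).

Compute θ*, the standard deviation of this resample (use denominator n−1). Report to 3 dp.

θ* = 6.469

Resample values: 49.0, 35.9, 48.6, 35.9, 43.4.
Mean = 42.5600; sum of squared deviations = 167.3720
s² = 167.3720 / 4 = 41.8430
s = √41.8430 = 6.469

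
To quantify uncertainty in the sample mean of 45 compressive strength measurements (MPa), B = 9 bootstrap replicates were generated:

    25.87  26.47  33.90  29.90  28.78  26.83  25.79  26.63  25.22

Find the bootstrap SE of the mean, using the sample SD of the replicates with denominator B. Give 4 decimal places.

SE* = 2.6036

Bootstrap SE is the standard deviation of the 9 replicate means.
Mean of replicates: (25.87 + 26.47 + 33.90 + 29.90 + 28.78 + 26.83 + 25.79 + 26.63 + 25.22) / 9 = 249.39000 / 9 = 27.71000
Sum of squared deviations: (−1.84000)² + (−1.24000)² + (+6.19000)² + (+2.19000)² + (+1.07000)² + (−0.88000)² + (−1.92000)² + (−1.08000)² + (−2.49000)² = 61.00760
Variance = 61.00760 / 9 = 6.77862
SE* = √6.77862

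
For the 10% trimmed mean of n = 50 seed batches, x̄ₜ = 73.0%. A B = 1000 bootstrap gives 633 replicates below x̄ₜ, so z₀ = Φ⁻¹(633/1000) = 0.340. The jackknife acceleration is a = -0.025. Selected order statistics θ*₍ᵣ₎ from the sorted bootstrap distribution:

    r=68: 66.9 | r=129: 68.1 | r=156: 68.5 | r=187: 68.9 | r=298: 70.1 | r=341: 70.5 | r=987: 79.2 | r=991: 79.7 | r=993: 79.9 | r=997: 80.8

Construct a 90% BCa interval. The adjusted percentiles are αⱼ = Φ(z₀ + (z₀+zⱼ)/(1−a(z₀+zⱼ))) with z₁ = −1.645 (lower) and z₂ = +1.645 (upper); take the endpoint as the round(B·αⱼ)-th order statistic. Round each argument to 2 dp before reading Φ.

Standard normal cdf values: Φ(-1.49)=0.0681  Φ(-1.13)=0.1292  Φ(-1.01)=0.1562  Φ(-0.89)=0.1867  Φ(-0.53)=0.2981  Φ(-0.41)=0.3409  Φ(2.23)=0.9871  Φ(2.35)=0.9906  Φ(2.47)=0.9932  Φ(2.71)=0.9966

Lower: z₀ + z₁ = 0.340 + (-1.645) = -1.305; 1 − a(z₀+z₁) = 1 − (-0.025)(-1.305) = 0.9674; argument = 0.340 + (-1.305)/0.9674 = -1.0090 → -1.01.
α₁ = Φ(-1.01) = 0.1562; rank = round(1000 × 0.1562) = 156; θ*₍156₎ = 68.5.
Upper: z₀ + z₂ = 1.985; 1 − a(z₀+z₂) = 1.0496; argument = 2.2312 → 2.23; α₂ = 0.9871; rank = 987; θ*₍987₎ = 79.2.

(68.5, 79.2)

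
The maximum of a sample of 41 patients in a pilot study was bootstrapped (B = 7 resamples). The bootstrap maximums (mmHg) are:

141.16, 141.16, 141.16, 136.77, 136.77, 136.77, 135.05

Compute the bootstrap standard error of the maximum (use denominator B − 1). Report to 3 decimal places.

Bootstrap SE is the standard deviation of the 7 replicate maximums.
Mean of replicates: (141.16 + 141.16 + 141.16 + 136.77 + 136.77 + 136.77 + 135.05) / 7 = 968.8400 / 7 = 138.4057
Sum of squared deviations: (+2.7543)² + (+2.7543)² + (+2.7543)² + (−1.6357)² + (−1.6357)² + (−1.6357)² + (−3.3557)² = 42.0458
Variance = 42.0458 / 6 = 7.0076
SE* = √7.0076

SE* = 2.647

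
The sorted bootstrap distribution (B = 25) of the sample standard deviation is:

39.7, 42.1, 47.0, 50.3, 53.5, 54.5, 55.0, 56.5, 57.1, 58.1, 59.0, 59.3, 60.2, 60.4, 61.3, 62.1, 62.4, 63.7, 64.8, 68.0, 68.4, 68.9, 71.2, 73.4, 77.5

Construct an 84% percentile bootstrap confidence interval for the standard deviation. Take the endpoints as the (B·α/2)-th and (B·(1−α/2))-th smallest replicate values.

α = 0.16; lower rank = 25 × 0.080 = 2; upper rank = 25 × 0.920 = 23.
The 2nd smallest replicate is 42.1; the 23rd is 71.2.

(42.1, 71.2)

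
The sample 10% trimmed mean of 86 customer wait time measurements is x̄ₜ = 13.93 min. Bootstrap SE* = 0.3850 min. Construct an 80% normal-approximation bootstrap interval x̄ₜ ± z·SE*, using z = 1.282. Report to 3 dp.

Margin = 1.282 × 0.3850 = 0.4936
Interval: 13.93 ± 0.4936

(13.436, 14.424)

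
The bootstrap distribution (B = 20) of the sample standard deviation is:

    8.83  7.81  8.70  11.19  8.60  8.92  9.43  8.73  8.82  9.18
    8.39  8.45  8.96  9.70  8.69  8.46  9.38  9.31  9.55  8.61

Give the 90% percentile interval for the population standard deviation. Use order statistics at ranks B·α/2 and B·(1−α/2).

Sorted replicates: 7.81, 8.39, 8.45, 8.46, 8.60, 8.61, 8.69, 8.70, 8.73, 8.82, 8.83, 8.92, 8.96, 9.18, 9.31, 9.38, 9.43, 9.55, 9.70, 11.19
α = 0.10; lower rank = 20 × 0.050 = 1; upper rank = 20 × 0.950 = 19.
The 1st smallest replicate is 7.81; the 19th is 9.70.

(7.81, 9.70)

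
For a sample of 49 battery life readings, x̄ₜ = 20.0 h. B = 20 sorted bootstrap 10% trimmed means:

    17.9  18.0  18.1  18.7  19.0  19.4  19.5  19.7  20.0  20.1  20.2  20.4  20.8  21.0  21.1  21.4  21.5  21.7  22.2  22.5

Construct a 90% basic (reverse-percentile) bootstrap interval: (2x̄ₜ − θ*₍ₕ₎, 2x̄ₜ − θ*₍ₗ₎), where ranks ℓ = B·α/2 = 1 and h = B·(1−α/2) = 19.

Percentile endpoints at ranks 1 and 19: θ*₍1₎ = 17.9, θ*₍19₎ = 22.2.
Basic interval reflects these around x̄ₜ:
  lower = 2 × 20.0 − 22.2 = 17.8
  upper = 2 × 20.0 − 17.9 = 22.1

(17.8, 22.1)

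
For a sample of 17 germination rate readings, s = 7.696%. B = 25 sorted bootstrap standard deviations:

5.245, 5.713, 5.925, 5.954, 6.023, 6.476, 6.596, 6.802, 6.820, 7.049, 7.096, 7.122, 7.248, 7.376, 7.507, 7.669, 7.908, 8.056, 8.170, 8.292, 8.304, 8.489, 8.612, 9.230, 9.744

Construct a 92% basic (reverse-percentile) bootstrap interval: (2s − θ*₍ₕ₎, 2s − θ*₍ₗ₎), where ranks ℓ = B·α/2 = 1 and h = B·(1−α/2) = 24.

Percentile endpoints at ranks 1 and 24: θ*₍1₎ = 5.245, θ*₍24₎ = 9.230.
Basic interval reflects these around s:
  lower = 2 × 7.696 − 9.230 = 6.162
  upper = 2 × 7.696 − 5.245 = 10.147

(6.162, 10.147)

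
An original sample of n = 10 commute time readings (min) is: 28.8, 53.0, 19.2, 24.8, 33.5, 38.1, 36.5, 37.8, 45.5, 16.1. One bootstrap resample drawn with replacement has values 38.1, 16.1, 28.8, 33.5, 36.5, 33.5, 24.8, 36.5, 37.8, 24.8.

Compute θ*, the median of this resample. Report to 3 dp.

Sorted: 16.1, 24.8, 24.8, 28.8, 33.5, 33.5, 36.5, 36.5, 37.8, 38.1
Median = average of the two middle values = 33.500

θ* = 33.500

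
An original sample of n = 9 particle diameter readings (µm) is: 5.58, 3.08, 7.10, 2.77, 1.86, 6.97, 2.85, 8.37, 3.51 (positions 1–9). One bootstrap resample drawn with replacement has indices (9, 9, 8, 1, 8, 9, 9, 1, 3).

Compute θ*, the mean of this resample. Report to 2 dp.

θ* = 5.45

Resample values: 3.51, 3.51, 8.37, 5.58, 8.37, 3.51, 3.51, 5.58, 7.10.
Mean = (3.51 + 3.51 + 8.37 + 5.58 + 8.37 + 3.51 + 3.51 + 5.58 + 7.10) / 9 = 49.040 / 9 = 5.45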